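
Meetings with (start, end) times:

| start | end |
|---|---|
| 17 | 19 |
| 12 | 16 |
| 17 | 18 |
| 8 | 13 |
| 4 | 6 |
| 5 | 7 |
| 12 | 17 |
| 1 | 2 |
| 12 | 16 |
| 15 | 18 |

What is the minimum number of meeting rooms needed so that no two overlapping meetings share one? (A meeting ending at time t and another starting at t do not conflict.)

The answer is the maximum number of intervals overlapping at any instant.
starts: [1, 4, 5, 8, 12, 12, 12, 15, 17, 17]
ends:   [2, 6, 7, 13, 16, 16, 17, 18, 18, 19]
s1→1 e2→0 s4→1 s5→2 e6→1 e7→0 s8→1 s12→2 s12→3 s12→4  — peak 4.

4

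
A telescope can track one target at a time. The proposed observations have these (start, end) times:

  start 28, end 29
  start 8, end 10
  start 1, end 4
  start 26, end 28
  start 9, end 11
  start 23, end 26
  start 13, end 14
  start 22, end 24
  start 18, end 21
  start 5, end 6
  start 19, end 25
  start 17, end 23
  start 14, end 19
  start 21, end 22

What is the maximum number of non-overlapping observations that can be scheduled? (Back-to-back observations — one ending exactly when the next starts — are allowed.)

Sort by end time and greedily take each interval whose start is ≥ the last chosen end.
By end time: (1,4), (5,6), (8,10), (9,11), (13,14), (14,19), (18,21), (21,22), (17,23), (22,24), (19,25), (23,26), (26,28), (28,29).
Pick (1,4); next start ≥ 4 → (5,6); next start ≥ 6 → (8,10); next start ≥ 10 → (13,14); next start ≥ 14 → (14,19); next start ≥ 19 → (21,22); next start ≥ 22 → (22,24); next start ≥ 24 → (26,28); next start ≥ 28 → (28,29).
Selected 9 observations.

9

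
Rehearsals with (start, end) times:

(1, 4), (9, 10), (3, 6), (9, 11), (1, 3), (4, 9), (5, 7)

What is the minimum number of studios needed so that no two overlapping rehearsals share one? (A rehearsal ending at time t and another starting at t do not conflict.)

3

The answer is the maximum number of intervals overlapping at any instant.
starts: [1, 1, 3, 4, 5, 9, 9]
ends:   [3, 4, 6, 7, 9, 10, 11]
s1→1 s1→2 e3→1 s3→2 e4→1 s4→2 s5→3  — peak 3.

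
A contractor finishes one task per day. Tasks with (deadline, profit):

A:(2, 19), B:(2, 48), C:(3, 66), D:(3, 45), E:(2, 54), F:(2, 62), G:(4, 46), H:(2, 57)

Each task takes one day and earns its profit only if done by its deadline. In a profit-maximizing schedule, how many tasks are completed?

By profit: C(d3,66), F(d2,62), H(d2,57), E(d2,54), B(d2,48), G(d4,46), D(d3,45), A(d2,19)
C→slot 3; F→slot 2; H→slot 1; E skipped; B skipped; G→slot 4; D skipped; A skipped.
4 of 8 scheduled.

4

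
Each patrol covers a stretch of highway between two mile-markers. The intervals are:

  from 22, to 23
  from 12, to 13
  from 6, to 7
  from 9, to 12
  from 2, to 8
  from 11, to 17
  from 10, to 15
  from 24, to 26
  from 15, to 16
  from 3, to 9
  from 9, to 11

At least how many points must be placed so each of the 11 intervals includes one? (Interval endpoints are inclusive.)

Process intervals by earliest right end; each time one isn't hit yet, stab at its right endpoint.
By right end: [6,7]  [2,8]  [3,9]  [9,11]  [9,12]  [12,13]  [10,15]  [15,16]  [11,17]  [22,23]  [24,26]
[6,7] uncovered → point at 7; [9,11] uncovered → point at 11; [12,13] uncovered → point at 13; [15,16] uncovered → point at 16; [22,23] uncovered → point at 23; [24,26] uncovered → point at 26.
Points: 7, 11, 13, 16, 23, 26 (6 total).

6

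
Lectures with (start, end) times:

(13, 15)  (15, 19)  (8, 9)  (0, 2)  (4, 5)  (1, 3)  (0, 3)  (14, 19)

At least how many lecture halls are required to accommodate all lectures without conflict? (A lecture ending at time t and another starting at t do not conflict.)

3

starts: [0, 0, 1, 4, 8, 13, 14, 15]
ends:   [2, 3, 3, 5, 9, 15, 19, 19]
s0→1 s0→2 s1→3  — peak 3.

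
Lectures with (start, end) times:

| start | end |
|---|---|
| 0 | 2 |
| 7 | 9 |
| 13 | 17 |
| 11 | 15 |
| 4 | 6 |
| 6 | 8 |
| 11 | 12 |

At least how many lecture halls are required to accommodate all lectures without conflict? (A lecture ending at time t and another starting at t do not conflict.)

2

starts: [0, 4, 6, 7, 11, 11, 13]
ends:   [2, 6, 8, 9, 12, 15, 17]
s0→1 e2→0 s4→1 e6→0 s6→1 s7→2  — peak 2.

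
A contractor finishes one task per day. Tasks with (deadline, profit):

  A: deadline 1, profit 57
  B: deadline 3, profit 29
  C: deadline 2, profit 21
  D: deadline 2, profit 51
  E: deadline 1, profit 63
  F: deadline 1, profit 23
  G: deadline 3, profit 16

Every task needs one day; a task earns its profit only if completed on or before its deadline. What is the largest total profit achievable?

Profit order: E=63 A=57 D=51 B=29 F=23 C=21 G=16
Assign: E→slot 1, A skipped, D→slot 2, B→slot 3, F skipped, C skipped, G skipped.
Slots: [1:E] [2:D] [3:B]
Profit = 63 + 51 + 29 = 143

143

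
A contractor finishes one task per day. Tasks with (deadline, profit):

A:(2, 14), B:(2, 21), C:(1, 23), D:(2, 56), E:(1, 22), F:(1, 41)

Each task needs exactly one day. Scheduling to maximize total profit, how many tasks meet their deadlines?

Sort by profit descending; place each in the latest free slot ≤ its deadline.
By profit: D(d2,56), F(d1,41), C(d1,23), E(d1,22), B(d2,21), A(d2,14)
D→slot 2; F→slot 1; C skipped; E skipped; B skipped; A skipped.
2 of 6 scheduled.

2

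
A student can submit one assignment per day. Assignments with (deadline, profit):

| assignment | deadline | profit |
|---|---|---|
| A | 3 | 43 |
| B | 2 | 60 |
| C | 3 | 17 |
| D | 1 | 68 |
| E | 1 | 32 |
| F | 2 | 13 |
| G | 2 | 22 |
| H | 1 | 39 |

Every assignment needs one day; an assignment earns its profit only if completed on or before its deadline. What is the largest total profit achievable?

By profit: D(d1,68), B(d2,60), A(d3,43), H(d1,39), E(d1,32), G(d2,22), C(d3,17), F(d2,13)
D→slot 1; B→slot 2; A→slot 3; H skipped; E skipped; G skipped; C skipped; F skipped.
Profit = 68 + 60 + 43 = 171

171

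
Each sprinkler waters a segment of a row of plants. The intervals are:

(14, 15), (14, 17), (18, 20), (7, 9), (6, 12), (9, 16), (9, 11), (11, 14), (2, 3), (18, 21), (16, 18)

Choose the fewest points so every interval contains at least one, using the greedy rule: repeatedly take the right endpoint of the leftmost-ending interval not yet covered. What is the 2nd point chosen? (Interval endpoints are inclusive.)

Sorted: [2,3] [7,9] [9,11] [6,12] [11,14] [14,15] [9,16] [14,17] [16,18] [18,20] [18,21]
{[2,3]} hit by 3; {[7,9],[9,11],[6,12]} hit by 9; {[11,14],[14,15],[9,16],[14,17]} hit by 14; {[16,18],[18,20],[18,21]} hit by 18.
Points: 3, 9, 14, 18 (4 total).

9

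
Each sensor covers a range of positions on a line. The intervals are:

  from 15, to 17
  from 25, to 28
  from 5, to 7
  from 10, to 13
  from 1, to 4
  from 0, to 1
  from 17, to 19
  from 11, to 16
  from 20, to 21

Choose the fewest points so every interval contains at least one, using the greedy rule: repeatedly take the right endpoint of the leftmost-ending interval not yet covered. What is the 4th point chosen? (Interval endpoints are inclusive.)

Sorted: [0,1] [1,4] [5,7] [10,13] [11,16] [15,17] [17,19] [20,21] [25,28]
{[0,1],[1,4]} hit by 1; {[5,7]} hit by 7; {[10,13],[11,16]} hit by 13; {[15,17],[17,19]} hit by 17; {[20,21]} hit by 21; {[25,28]} hit by 28.
Points: 1, 7, 13, 17, 21, 28 (6 total).

17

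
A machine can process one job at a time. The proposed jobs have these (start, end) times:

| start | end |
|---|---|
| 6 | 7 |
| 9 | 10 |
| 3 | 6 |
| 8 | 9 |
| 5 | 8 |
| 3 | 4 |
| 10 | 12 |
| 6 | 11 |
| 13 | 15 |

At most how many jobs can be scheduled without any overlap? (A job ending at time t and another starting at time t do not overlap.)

6

Order by finish time; keep every interval that doesn't clash with the previous kept one.
By end time: (3,4), (3,6), (6,7), (5,8), (8,9), (9,10), (6,11), (10,12), (13,15).
Pick (3,4); next start ≥ 4 → (6,7); next start ≥ 7 → (8,9); next start ≥ 9 → (9,10); next start ≥ 10 → (10,12); next start ≥ 12 → (13,15).
Selected 6 jobs.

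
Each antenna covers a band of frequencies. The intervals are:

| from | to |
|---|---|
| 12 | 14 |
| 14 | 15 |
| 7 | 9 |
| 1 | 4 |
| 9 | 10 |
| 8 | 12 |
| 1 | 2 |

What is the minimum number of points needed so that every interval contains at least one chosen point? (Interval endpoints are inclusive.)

3

Sorted: [1,2] [1,4] [7,9] [9,10] [8,12] [12,14] [14,15]
{[1,2],[1,4]} hit by 2; {[7,9],[9,10],[8,12]} hit by 9; {[12,14],[14,15]} hit by 14.
Points: 2, 9, 14 (3 total).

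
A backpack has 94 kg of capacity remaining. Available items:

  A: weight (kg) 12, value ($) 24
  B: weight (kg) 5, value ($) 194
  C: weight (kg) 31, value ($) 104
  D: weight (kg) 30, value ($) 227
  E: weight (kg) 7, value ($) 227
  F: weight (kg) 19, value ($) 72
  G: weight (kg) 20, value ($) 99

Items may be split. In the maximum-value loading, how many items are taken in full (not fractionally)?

5

Ratios (sorted): B 38.80, E 32.43, D 7.57, G 4.95, F 3.79, C 3.35, A 2.00
take B (5 @ 194); take E (7 @ 227); take D (30 @ 227); take G (20 @ 99); take F (19 @ 72); take 13/31 of C → 43.61. Capacity used 94/94.
5 item(s) taken whole; one partial (take 13/31 of C).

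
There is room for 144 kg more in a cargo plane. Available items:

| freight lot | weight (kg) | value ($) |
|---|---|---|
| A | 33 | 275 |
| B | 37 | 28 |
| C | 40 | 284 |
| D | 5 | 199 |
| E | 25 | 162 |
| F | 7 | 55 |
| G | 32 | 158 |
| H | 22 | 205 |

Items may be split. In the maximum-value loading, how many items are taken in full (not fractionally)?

6

Order: D (199/5=39.80) > H (205/22=9.32) > A (275/33=8.33) > F (55/7=7.86) > C (284/40=7.10) > E (162/25=6.48) > G (158/32=4.94) > B (28/37=0.76)
Fill: take D (5 @ 199) → take H (22 @ 205) → take A (33 @ 275) → take F (7 @ 55) → take C (40 @ 284) → take E (25 @ 162) → take 12/32 of G → 59.25; 144/144 used.
6 item(s) taken whole; one partial (take 12/32 of G).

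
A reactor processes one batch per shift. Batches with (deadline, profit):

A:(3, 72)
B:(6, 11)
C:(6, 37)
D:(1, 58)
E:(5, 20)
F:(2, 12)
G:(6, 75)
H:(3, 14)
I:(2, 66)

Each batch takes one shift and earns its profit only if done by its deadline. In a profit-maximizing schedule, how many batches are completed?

6

By profit: G(d6,75), A(d3,72), I(d2,66), D(d1,58), C(d6,37), E(d5,20), H(d3,14), F(d2,12), B(d6,11)
G→slot 6; A→slot 3; I→slot 2; D→slot 1; C→slot 5; E→slot 4; H skipped; F skipped; B skipped.
6 of 9 scheduled.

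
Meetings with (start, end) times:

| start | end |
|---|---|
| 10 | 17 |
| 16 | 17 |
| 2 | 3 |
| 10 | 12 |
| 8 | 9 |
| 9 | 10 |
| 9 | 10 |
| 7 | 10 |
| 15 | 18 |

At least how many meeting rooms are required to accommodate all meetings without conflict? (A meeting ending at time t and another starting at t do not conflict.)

Events (time:±→running): 2:+→1 3:-→0 7:+→1 8:+→2 9:-→1 9:+→2 9:+→3 … peak 3.

3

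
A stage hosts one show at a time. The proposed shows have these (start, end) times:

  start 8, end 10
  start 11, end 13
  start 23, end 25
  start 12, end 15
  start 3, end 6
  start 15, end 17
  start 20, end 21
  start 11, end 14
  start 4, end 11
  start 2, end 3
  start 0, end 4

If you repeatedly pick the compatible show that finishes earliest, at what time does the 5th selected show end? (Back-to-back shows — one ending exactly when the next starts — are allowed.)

Sort by end time and greedily take each interval whose start is ≥ the last chosen end.
By end time: (2,3), (0,4), (3,6), (8,10), (4,11), (11,13), (11,14), (12,15), (15,17), (20,21), (23,25).
Pick (2,3); next start ≥ 3 → (3,6); next start ≥ 6 → (8,10); next start ≥ 10 → (11,13); next start ≥ 13 → (15,17); next start ≥ 17 → (20,21); next start ≥ 21 → (23,25).
Selected: (2,3) (3,6) (8,10) (11,13) (15,17) (20,21) (23,25)

17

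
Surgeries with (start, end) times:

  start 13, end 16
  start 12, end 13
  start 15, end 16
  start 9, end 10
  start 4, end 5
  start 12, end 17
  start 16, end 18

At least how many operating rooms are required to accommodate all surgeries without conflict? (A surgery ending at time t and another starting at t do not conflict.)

The answer is the maximum number of intervals overlapping at any instant.
Events (time:±→running): 4:+→1 5:-→0 9:+→1 10:-→0 12:+→1 12:+→2 13:-→1 13:+→2 15:+→3 … peak 3.

3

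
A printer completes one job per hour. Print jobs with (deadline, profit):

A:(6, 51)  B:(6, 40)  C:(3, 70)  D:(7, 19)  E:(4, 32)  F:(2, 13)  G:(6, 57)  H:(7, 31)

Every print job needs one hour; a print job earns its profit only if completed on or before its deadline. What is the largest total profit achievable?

300

Sort by profit descending; place each in the latest free slot ≤ its deadline.
Profit order: C=70 G=57 A=51 B=40 E=32 H=31 D=19 F=13
Assign: C→slot 3, G→slot 6, A→slot 5, B→slot 4, E→slot 2, H→slot 7, D→slot 1, F skipped.
Slots: [1:D] [2:E] [3:C] [4:B] [5:A] [6:G] [7:H]
Profit = 19 + 32 + 70 + 40 + 51 + 57 + 31 = 300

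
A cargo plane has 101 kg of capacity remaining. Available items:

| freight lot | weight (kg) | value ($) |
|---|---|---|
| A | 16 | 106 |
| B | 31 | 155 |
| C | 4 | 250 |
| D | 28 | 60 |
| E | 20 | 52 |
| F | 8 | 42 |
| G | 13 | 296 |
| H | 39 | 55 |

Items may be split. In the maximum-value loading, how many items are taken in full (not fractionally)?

Greedy by value/weight ratio, highest first.
Order: C (250/4=62.50) > G (296/13=22.77) > A (106/16=6.62) > F (42/8=5.25) > B (155/31=5.00) > E (52/20=2.60) > D (60/28=2.14) > H (55/39=1.41)
Fill: take C (4 @ 250) → take G (13 @ 296) → take A (16 @ 106) → take F (8 @ 42) → take B (31 @ 155) → take E (20 @ 52) → take 9/28 of D → 19.29; 101/101 used.
6 item(s) taken whole; one partial (take 9/28 of D).

6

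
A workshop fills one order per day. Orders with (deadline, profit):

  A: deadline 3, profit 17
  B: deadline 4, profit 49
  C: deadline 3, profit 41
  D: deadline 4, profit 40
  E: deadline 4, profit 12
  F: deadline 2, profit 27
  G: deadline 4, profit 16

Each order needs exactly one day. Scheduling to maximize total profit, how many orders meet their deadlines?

Sort by profit descending; place each in the latest free slot ≤ its deadline.
Profit order: B=49 C=41 D=40 F=27 A=17 G=16 E=12
Assign: B→slot 4, C→slot 3, D→slot 2, F→slot 1, A skipped, G skipped, E skipped.
Slots: [1:F] [2:D] [3:C] [4:B]
4 of 7 scheduled.

4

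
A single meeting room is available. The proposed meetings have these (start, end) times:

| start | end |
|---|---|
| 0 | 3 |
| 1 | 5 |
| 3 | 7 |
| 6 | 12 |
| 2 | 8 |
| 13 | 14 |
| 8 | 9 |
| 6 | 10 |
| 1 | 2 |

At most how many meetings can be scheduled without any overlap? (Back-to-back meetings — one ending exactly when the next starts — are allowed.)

4

Greedy by earliest finish: after sorting by end time, pick each interval compatible with the last pick.
By end time: (1,2), (0,3), (1,5), (3,7), (2,8), (8,9), (6,10), (6,12), (13,14).
Pick (1,2); next start ≥ 2 → (3,7); next start ≥ 7 → (8,9); next start ≥ 9 → (13,14).
Selected 4 meetings.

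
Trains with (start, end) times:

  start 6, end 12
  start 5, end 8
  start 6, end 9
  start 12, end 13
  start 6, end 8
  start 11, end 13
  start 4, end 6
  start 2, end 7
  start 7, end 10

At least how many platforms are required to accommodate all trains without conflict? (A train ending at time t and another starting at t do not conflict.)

The answer is the maximum number of intervals overlapping at any instant.
starts: [2, 4, 5, 6, 6, 6, 7, 11, 12]
ends:   [6, 7, 8, 8, 9, 10, 12, 13, 13]
s2→1 s4→2 s5→3 e6→2 s6→3 s6→4 s6→5  — peak 5.

5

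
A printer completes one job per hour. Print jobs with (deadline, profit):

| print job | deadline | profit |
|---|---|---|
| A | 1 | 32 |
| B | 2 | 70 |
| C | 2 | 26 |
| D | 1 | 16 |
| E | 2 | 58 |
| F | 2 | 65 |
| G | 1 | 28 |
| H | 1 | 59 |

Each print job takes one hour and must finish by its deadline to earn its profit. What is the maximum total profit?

135

Sort by profit descending; place each in the latest free slot ≤ its deadline.
By profit: B(d2,70), F(d2,65), H(d1,59), E(d2,58), A(d1,32), G(d1,28), C(d2,26), D(d1,16)
B→slot 2; F→slot 1; H skipped; E skipped; A skipped; G skipped; C skipped; D skipped.
Profit = 65 + 70 = 135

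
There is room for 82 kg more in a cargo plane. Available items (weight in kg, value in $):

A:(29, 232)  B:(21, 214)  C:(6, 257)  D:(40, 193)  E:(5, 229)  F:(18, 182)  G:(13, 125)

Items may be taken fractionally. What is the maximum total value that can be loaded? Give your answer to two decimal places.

1159.00

Order: E (229/5=45.80) > C (257/6=42.83) > B (214/21=10.19) > F (182/18=10.11) > G (125/13=9.62) > A (232/29=8.00) > D (193/40=4.83)
Fill: take E (5 @ 229) → take C (6 @ 257) → take B (21 @ 214) → take F (18 @ 182) → take G (13 @ 125) → take 19/29 of A → 152.00; 82/82 used.
Total value = 1159.00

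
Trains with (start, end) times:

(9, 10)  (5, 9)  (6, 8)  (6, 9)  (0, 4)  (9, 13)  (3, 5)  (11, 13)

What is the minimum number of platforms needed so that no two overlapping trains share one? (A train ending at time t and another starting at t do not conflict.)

3

The answer is the maximum number of intervals overlapping at any instant.
starts: [0, 3, 5, 6, 6, 9, 9, 11]
ends:   [4, 5, 8, 9, 9, 10, 13, 13]
s0→1 s3→2 e4→1 e5→0 s5→1 s6→2 s6→3  — peak 3.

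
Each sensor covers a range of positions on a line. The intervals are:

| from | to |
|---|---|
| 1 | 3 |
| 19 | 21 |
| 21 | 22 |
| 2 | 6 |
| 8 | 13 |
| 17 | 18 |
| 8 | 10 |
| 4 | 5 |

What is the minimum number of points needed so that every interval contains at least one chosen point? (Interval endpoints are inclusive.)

5

Sort by right endpoint; whenever an interval is uncovered, place a point at its right end.
By right end: [1,3]  [4,5]  [2,6]  [8,10]  [8,13]  [17,18]  [19,21]  [21,22]
[1,3] uncovered → point at 3; [4,5] uncovered → point at 5; [8,10] uncovered → point at 10; [17,18] uncovered → point at 18; [19,21] uncovered → point at 21.
Points: 3, 5, 10, 18, 21 (5 total).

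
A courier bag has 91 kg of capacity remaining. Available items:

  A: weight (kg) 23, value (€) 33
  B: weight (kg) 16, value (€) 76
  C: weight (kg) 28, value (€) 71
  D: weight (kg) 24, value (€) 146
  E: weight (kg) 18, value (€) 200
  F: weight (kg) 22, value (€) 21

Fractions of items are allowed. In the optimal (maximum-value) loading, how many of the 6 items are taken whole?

Greedy by value/weight ratio, highest first.
Ratios (sorted): E 11.11, D 6.08, B 4.75, C 2.54, A 1.43, F 0.95
take E (18 @ 200); take D (24 @ 146); take B (16 @ 76); take C (28 @ 71); take 5/23 of A → 7.17. Capacity used 91/91.
4 item(s) taken whole; one partial (take 5/23 of A).

4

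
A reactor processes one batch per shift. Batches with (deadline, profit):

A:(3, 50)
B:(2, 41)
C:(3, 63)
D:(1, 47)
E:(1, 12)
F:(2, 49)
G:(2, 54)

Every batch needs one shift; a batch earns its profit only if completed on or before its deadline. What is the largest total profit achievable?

Sort by profit descending; place each in the latest free slot ≤ its deadline.
Profit order: C=63 G=54 A=50 F=49 D=47 B=41 E=12
Assign: C→slot 3, G→slot 2, A→slot 1, F skipped, D skipped, B skipped, E skipped.
Slots: [1:A] [2:G] [3:C]
Profit = 50 + 54 + 63 = 167

167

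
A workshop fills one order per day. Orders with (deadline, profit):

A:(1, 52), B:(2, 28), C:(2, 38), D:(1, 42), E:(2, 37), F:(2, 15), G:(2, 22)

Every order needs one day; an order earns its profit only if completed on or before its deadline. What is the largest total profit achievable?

90

Take jobs in profit order; each goes to the latest open slot no later than its deadline.
Profit order: A=52 D=42 C=38 E=37 B=28 G=22 F=15
Assign: A→slot 1, D skipped, C→slot 2, E skipped, B skipped, G skipped, F skipped.
Slots: [1:A] [2:C]
Profit = 52 + 38 = 90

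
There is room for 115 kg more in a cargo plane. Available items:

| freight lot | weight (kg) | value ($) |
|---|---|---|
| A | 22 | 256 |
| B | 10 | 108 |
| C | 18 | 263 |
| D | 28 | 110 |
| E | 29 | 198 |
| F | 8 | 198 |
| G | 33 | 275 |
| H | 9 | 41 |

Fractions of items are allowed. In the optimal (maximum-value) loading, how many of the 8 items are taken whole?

5

Sort by value per unit weight and fill in that order.
Order: F (198/8=24.75) > C (263/18=14.61) > A (256/22=11.64) > B (108/10=10.80) > G (275/33=8.33) > E (198/29=6.83) > H (41/9=4.56) > D (110/28=3.93)
Fill: take F (8 @ 198) → take C (18 @ 263) → take A (22 @ 256) → take B (10 @ 108) → take G (33 @ 275) → take 24/29 of E → 163.86; 115/115 used.
5 item(s) taken whole; one partial (take 24/29 of E).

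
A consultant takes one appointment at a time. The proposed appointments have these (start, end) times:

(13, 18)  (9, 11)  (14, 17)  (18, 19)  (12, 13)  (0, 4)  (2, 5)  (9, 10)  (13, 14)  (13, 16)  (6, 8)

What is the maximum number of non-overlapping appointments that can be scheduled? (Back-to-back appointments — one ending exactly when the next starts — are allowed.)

Sorted by end: (0,4)  (2,5)  (6,8)  (9,10)  (9,11)  (12,13)  (13,14)  (13,16)  (14,17)  (13,18)  (18,19)
take (0,4); take (6,8); take (9,10); take (12,13); take (13,14); take (14,17); skip (13,18); take (18,19).
Selected 7 appointments.

7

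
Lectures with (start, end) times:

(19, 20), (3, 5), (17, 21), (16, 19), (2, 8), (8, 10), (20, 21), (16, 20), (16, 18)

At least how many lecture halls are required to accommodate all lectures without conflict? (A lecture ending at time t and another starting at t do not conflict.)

4

The answer is the maximum number of intervals overlapping at any instant.
starts: [2, 3, 8, 16, 16, 16, 17, 19, 20]
ends:   [5, 8, 10, 18, 19, 20, 20, 21, 21]
s2→1 s3→2 e5→1 e8→0 s8→1 e10→0 s16→1 s16→2 s16→3 s17→4  — peak 4.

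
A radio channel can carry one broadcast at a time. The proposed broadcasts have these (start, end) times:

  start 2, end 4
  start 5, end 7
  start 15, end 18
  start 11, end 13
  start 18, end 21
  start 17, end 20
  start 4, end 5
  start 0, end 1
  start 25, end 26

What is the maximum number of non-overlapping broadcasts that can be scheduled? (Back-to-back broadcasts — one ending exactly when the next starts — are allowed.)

Order by finish time; keep every interval that doesn't clash with the previous kept one.
Sorted by end: (0,1)  (2,4)  (4,5)  (5,7)  (11,13)  (15,18)  (17,20)  (18,21)  (25,26)
take (0,1); take (2,4); take (4,5); take (5,7); take (11,13); take (15,18); skip (17,20); take (18,21); take (25,26).
Selected 8 broadcasts.

8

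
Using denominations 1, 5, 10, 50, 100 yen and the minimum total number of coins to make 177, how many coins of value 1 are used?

177 = 1×100 + 1×50 + 2×10 + 1×5 + 2×1
Count of 1: 2

2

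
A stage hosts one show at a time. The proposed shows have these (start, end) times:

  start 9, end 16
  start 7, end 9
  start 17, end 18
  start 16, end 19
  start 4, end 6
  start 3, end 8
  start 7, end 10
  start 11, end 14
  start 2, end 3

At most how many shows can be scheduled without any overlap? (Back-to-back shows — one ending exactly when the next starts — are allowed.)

Order by finish time; keep every interval that doesn't clash with the previous kept one.
Sorted by end: (2,3)  (4,6)  (3,8)  (7,9)  (7,10)  (11,14)  (9,16)  (17,18)  (16,19)
take (2,3); take (4,6); take (7,9); take (11,14); skip (9,16); take (17,18).
Selected 5 shows.

5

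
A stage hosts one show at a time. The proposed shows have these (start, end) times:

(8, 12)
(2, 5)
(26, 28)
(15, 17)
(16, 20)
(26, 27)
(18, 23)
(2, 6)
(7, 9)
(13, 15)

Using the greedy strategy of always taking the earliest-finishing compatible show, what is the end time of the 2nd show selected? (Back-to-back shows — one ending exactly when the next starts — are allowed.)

By end time: (2,5), (2,6), (7,9), (8,12), (13,15), (15,17), (16,20), (18,23), (26,27), (26,28).
Pick (2,5); next start ≥ 5 → (7,9); next start ≥ 9 → (13,15); next start ≥ 15 → (15,17); next start ≥ 17 → (18,23); next start ≥ 23 → (26,27).
Selected: (2,5) (7,9) (13,15) (15,17) (18,23) (26,27)

9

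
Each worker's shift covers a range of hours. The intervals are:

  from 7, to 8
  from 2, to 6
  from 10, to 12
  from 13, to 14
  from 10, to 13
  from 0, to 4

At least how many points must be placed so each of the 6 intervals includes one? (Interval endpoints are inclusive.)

4

By right end: [0,4]  [2,6]  [7,8]  [10,12]  [10,13]  [13,14]
[0,4] uncovered → point at 4; [7,8] uncovered → point at 8; [10,12] uncovered → point at 12; [13,14] uncovered → point at 14.
Points: 4, 8, 12, 14 (4 total).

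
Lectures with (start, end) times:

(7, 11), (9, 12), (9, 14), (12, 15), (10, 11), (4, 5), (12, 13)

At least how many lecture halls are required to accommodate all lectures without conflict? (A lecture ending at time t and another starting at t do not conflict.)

starts: [4, 7, 9, 9, 10, 12, 12]
ends:   [5, 11, 11, 12, 13, 14, 15]
s4→1 e5→0 s7→1 s9→2 s9→3 s10→4  — peak 4.

4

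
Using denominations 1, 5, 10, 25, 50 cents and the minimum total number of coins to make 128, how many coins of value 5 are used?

128 = 2×50 + 1×25 + 3×1
Count of 5: 0

0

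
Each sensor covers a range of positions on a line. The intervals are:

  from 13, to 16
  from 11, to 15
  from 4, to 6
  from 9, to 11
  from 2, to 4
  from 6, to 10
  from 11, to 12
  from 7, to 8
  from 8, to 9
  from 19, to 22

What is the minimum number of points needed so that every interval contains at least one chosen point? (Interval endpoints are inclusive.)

Process intervals by earliest right end; each time one isn't hit yet, stab at its right endpoint.
Sorted: [2,4] [4,6] [7,8] [8,9] [6,10] [9,11] [11,12] [11,15] [13,16] [19,22]
{[2,4],[4,6]} hit by 4; {[7,8],[8,9],[6,10]} hit by 8; {[9,11],[11,12],[11,15]} hit by 11; {[13,16]} hit by 16; {[19,22]} hit by 22.
Points: 4, 8, 11, 16, 22 (5 total).

5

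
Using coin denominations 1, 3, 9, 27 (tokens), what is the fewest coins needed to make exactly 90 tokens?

90 − 3×27→9 − 1×9→0
Total coins = 3 + 1 = 4

4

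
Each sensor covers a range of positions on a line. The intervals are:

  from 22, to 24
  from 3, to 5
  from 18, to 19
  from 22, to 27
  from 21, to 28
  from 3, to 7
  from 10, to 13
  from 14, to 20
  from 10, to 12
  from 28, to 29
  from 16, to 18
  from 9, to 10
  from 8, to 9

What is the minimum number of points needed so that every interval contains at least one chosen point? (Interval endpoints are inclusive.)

6

Sort by right endpoint; whenever an interval is uncovered, place a point at its right end.
By right end: [3,5]  [3,7]  [8,9]  [9,10]  [10,12]  [10,13]  [16,18]  [18,19]  [14,20]  [22,24]  [22,27]  [21,28]  [28,29]
[3,5] uncovered → point at 5; [8,9] uncovered → point at 9; [10,12] uncovered → point at 12; [16,18] uncovered → point at 18; [22,24] uncovered → point at 24; [28,29] uncovered → point at 29.
Points: 5, 9, 12, 18, 24, 29 (6 total).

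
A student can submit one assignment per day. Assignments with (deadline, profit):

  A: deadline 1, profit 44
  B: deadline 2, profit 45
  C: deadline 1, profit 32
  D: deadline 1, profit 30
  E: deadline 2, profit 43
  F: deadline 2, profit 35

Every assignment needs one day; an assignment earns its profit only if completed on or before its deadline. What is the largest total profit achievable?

89

Take jobs in profit order; each goes to the latest open slot no later than its deadline.
By profit: B(d2,45), A(d1,44), E(d2,43), F(d2,35), C(d1,32), D(d1,30)
B→slot 2; A→slot 1; E skipped; F skipped; C skipped; D skipped.
Profit = 44 + 45 = 89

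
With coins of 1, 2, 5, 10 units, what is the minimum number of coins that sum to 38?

38 = 3×10 + 1×5 + 1×2 + 1×1
Total coins = 3 + 1 + 1 + 1 = 6

6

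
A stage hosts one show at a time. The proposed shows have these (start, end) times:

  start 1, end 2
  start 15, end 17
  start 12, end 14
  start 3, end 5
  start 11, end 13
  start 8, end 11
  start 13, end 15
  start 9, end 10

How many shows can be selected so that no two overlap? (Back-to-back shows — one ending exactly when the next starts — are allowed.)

Sorted by end: (1,2)  (3,5)  (9,10)  (8,11)  (11,13)  (12,14)  (13,15)  (15,17)
take (1,2); take (3,5); take (9,10); take (11,13); take (13,15); take (15,17).
Selected 6 shows.

6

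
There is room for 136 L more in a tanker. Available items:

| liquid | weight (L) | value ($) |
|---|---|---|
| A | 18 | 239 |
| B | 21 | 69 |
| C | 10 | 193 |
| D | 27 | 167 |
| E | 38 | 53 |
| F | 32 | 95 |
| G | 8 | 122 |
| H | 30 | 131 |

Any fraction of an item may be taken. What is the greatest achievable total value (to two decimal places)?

Greedy by value/weight ratio, highest first.
Ratios (sorted): C 19.30, G 15.25, A 13.28, D 6.19, H 4.37, B 3.29, F 2.97, E 1.39
take C (10 @ 193); take G (8 @ 122); take A (18 @ 239); take D (27 @ 167); take H (30 @ 131); take B (21 @ 69); take 22/32 of F → 65.31. Capacity used 136/136.
Total value = 986.31

986.31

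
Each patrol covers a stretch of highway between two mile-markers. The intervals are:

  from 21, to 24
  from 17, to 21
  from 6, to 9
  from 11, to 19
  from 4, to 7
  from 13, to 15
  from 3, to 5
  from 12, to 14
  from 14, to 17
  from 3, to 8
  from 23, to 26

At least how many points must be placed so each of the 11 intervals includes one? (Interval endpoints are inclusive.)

Sort by right endpoint; whenever an interval is uncovered, place a point at its right end.
By right end: [3,5]  [4,7]  [3,8]  [6,9]  [12,14]  [13,15]  [14,17]  [11,19]  [17,21]  [21,24]  [23,26]
[3,5] uncovered → point at 5; [6,9] uncovered → point at 9; [12,14] uncovered → point at 14; [17,21] uncovered → point at 21; [23,26] uncovered → point at 26.
Points: 5, 9, 14, 21, 26 (5 total).

5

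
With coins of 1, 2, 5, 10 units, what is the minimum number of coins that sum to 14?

Use the largest denomination that fits, subtract, and repeat.
14 − 1×10→4 − 2×2→0
Total coins = 1 + 2 = 3

3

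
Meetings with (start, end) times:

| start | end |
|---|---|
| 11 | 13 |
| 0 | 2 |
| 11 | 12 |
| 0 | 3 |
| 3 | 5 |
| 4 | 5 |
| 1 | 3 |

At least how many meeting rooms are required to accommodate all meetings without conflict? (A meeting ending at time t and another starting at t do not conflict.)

3

Events (time:±→running): 0:+→1 0:+→2 1:+→3 … peak 3.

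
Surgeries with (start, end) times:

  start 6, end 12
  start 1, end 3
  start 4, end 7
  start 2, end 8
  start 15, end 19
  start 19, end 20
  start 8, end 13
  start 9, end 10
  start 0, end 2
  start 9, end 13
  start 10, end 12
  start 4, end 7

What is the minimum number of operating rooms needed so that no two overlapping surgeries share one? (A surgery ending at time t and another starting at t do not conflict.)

4

Count concurrent intervals with a sweep; the peak is the room count.
Events (time:±→running): 0:+→1 1:+→2 2:-→1 2:+→2 3:-→1 4:+→2 4:+→3 6:+→4 … peak 4.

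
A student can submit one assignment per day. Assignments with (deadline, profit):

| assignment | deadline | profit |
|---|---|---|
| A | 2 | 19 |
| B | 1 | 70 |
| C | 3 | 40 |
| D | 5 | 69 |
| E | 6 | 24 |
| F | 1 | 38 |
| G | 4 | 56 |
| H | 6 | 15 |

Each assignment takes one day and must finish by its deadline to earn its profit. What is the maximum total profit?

278

Take jobs in profit order; each goes to the latest open slot no later than its deadline.
Profit order: B=70 D=69 G=56 C=40 F=38 E=24 A=19 H=15
Assign: B→slot 1, D→slot 5, G→slot 4, C→slot 3, F skipped, E→slot 6, A→slot 2, H skipped.
Slots: [1:B] [2:A] [3:C] [4:G] [5:D] [6:E]
Profit = 70 + 19 + 40 + 56 + 69 + 24 = 278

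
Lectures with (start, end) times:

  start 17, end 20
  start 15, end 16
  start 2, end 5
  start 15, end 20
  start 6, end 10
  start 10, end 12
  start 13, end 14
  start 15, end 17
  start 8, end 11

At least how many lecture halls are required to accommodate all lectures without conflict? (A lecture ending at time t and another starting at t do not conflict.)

Count concurrent intervals with a sweep; the peak is the room count.
starts: [2, 6, 8, 10, 13, 15, 15, 15, 17]
ends:   [5, 10, 11, 12, 14, 16, 17, 20, 20]
s2→1 e5→0 s6→1 s8→2 e10→1 s10→2 e11→1 e12→0 s13→1 e14→0 s15→1 s15→2 s15→3  — peak 3.

3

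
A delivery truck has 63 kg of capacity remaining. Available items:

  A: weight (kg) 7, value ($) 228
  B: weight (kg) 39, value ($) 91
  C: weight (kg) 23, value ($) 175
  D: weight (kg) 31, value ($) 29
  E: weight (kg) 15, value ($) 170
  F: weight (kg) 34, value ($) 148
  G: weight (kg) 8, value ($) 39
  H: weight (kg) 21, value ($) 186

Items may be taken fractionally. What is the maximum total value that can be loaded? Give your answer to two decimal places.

736.17

Ratios (sorted): A 32.57, E 11.33, H 8.86, C 7.61, G 4.88, F 4.35, B 2.33, D 0.94
take A (7 @ 228); take E (15 @ 170); take H (21 @ 186); take 20/23 of C → 152.17. Capacity used 63/63.
Total value = 736.17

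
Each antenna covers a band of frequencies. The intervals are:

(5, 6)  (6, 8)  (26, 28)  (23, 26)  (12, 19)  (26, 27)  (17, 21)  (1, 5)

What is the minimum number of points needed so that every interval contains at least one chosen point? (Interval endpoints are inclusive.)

By right end: [1,5]  [5,6]  [6,8]  [12,19]  [17,21]  [23,26]  [26,27]  [26,28]
[1,5] uncovered → point at 5; [6,8] uncovered → point at 8; [12,19] uncovered → point at 19; [23,26] uncovered → point at 26.
Points: 5, 8, 19, 26 (4 total).

4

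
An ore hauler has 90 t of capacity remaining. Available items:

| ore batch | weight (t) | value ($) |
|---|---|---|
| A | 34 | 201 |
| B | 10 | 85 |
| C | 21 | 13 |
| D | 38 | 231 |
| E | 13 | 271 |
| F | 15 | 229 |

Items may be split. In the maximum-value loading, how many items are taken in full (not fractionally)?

4

Ratios (sorted): E 20.85, F 15.27, B 8.50, D 6.08, A 5.91, C 0.62
take E (13 @ 271); take F (15 @ 229); take B (10 @ 85); take D (38 @ 231); take 14/34 of A → 82.76. Capacity used 90/90.
4 item(s) taken whole; one partial (take 14/34 of A).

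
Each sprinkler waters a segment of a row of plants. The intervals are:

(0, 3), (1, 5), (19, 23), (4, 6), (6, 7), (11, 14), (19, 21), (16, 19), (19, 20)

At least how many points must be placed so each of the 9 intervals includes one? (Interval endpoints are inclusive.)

By right end: [0,3]  [1,5]  [4,6]  [6,7]  [11,14]  [16,19]  [19,20]  [19,21]  [19,23]
[0,3] uncovered → point at 3; [4,6] uncovered → point at 6; [11,14] uncovered → point at 14; [16,19] uncovered → point at 19.
Points: 3, 6, 14, 19 (4 total).

4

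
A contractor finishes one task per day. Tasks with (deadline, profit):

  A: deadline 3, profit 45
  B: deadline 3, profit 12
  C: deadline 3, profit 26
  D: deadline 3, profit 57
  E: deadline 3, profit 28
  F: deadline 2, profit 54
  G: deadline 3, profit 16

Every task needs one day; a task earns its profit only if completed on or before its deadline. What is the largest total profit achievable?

Take jobs in profit order; each goes to the latest open slot no later than its deadline.
Profit order: D=57 F=54 A=45 E=28 C=26 G=16 B=12
Assign: D→slot 3, F→slot 2, A→slot 1, E skipped, C skipped, G skipped, B skipped.
Slots: [1:A] [2:F] [3:D]
Profit = 45 + 54 + 57 = 156

156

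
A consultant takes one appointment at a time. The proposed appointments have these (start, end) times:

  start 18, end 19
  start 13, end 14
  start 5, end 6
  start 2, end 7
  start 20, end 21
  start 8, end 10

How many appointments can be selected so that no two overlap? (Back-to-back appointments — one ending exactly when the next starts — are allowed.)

5

Sort by end time and greedily take each interval whose start is ≥ the last chosen end.
Sorted by end: (5,6)  (2,7)  (8,10)  (13,14)  (18,19)  (20,21)
take (5,6); skip (2,7); take (8,10); take (13,14); take (18,19); take (20,21).
Selected 5 appointments.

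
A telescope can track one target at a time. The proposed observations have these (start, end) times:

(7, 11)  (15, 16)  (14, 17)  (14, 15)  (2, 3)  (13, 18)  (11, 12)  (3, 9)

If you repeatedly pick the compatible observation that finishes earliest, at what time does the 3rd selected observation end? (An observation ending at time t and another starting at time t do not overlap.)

12

Sorted by end: (2,3)  (3,9)  (7,11)  (11,12)  (14,15)  (15,16)  (14,17)  (13,18)
take (2,3); take (3,9); take (11,12); take (14,15); take (15,16); skip (13,18).
Selected: (2,3) (3,9) (11,12) (14,15) (15,16)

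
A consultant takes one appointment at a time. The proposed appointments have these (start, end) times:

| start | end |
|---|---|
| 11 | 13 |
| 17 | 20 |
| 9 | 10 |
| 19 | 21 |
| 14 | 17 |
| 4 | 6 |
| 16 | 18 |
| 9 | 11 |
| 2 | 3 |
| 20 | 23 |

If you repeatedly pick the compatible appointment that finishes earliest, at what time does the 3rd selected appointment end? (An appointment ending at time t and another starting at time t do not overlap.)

By end time: (2,3), (4,6), (9,10), (9,11), (11,13), (14,17), (16,18), (17,20), (19,21), (20,23).
Pick (2,3); next start ≥ 3 → (4,6); next start ≥ 6 → (9,10); next start ≥ 10 → (11,13); next start ≥ 13 → (14,17); next start ≥ 17 → (17,20); next start ≥ 20 → (20,23).
Selected: (2,3) (4,6) (9,10) (11,13) (14,17) (17,20) (20,23)

10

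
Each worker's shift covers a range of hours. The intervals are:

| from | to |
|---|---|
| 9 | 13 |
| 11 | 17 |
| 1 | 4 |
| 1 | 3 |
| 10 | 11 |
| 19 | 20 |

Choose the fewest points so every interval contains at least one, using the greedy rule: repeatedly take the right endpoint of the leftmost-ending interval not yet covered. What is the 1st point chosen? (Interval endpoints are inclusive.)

3

Sorted: [1,3] [1,4] [10,11] [9,13] [11,17] [19,20]
{[1,3],[1,4]} hit by 3; {[10,11],[9,13],[11,17]} hit by 11; {[19,20]} hit by 20.
Points: 3, 11, 20 (3 total).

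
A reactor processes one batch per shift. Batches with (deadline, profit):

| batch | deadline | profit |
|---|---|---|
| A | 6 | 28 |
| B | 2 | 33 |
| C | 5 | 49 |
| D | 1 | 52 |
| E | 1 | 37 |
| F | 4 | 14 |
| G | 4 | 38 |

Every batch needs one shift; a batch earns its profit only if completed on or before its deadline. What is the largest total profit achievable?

214

Profit order: D=52 C=49 G=38 E=37 B=33 A=28 F=14
Assign: D→slot 1, C→slot 5, G→slot 4, E skipped, B→slot 2, A→slot 6, F→slot 3.
Slots: [1:D] [2:B] [3:F] [4:G] [5:C] [6:A]
Profit = 52 + 33 + 14 + 38 + 49 + 28 = 214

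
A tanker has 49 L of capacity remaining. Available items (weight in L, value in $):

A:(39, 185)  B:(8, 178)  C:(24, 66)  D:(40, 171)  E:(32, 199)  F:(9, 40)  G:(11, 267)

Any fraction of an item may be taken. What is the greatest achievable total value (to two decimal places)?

631.56

Greedy by value/weight ratio, highest first.
Order: G (267/11=24.27) > B (178/8=22.25) > E (199/32=6.22) > A (185/39=4.74) > F (40/9=4.44) > D (171/40=4.28) > C (66/24=2.75)
Fill: take G (11 @ 267) → take B (8 @ 178) → take 30/32 of E → 186.56; 49/49 used.
Total value = 631.56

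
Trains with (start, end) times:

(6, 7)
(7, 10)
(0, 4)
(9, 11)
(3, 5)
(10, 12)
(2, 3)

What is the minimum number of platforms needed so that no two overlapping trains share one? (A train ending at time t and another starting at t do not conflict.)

2

starts: [0, 2, 3, 6, 7, 9, 10]
ends:   [3, 4, 5, 7, 10, 11, 12]
s0→1 s2→2  — peak 2.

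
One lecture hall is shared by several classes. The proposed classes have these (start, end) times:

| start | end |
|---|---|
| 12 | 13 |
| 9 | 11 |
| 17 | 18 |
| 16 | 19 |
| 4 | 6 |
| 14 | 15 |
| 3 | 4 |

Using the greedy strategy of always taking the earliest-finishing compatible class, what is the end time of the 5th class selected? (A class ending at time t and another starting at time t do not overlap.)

Sort by end time and greedily take each interval whose start is ≥ the last chosen end.
Sorted by end: (3,4)  (4,6)  (9,11)  (12,13)  (14,15)  (17,18)  (16,19)
take (3,4); take (4,6); take (9,11); take (12,13); take (14,15); take (17,18); skip (16,19).
Selected: (3,4) (4,6) (9,11) (12,13) (14,15) (17,18)

15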